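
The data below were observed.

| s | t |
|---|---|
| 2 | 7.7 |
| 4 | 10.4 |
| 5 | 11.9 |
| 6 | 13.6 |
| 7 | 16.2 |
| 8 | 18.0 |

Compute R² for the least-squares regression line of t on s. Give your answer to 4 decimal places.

0.9843

n = 6, Σx = 32, Σy = 77.8, Σxy = 455.5, Σx² = 194, Σy² = 1080.46
Sxx = Σx² − (Σx)²/n = 194 − 170.666667 = 23.333333
Sxy = Σxy − (Σx)(Σy)/n = 455.5 − 414.933333 = 40.566667
Syy = Σy² − (Σy)²/n = 1080.46 − 1008.806667 = 71.653333
R² = Sxy²/(Sxx·Syy) = (40.566667)²/(23.333333·71.653333) = 0.984295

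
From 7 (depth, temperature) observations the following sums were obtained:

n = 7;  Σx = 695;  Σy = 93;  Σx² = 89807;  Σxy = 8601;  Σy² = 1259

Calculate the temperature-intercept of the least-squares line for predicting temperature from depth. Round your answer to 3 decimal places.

Sxx = Σx² − (Σx)²/n = 89807 − 69003.571429 = 20803.428571
Sxy = Σxy − (Σx)(Σy)/n = 8601 − 9233.571429 = -632.571429
b = Sxy/Sxx = -632.571429/20803.428571 = -0.030407
a = ȳ − b·x̄ = 13.285714 − (-0.030407)·99.285714 = 16.304703

16.305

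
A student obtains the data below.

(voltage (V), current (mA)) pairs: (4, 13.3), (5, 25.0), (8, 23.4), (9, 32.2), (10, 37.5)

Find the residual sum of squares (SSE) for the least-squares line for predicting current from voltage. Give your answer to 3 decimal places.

75.312

n = 5, Σx = 36, Σy = 131.4, Σxy = 1030.2, Σx² = 286, Σy² = 3792.54
Sxx = Σx² − (Σx)²/n = 286 − 259.2 = 26.8
Sxy = Σxy − (Σx)(Σy)/n = 1030.2 − 946.08 = 84.12
Syy = Σy² − (Σy)²/n = 3792.54 − 3453.192 = 339.348
b = Sxy/Sxx = 84.12/26.8 = 3.138806
SSE = Syy − b·Sxy = 339.348 − 3.138806·84.12 = 75.311642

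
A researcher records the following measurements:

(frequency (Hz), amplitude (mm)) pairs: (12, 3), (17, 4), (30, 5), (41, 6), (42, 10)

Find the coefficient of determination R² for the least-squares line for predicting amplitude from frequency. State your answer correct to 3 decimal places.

0.716

n = 5, Σx = 142, Σy = 28, Σxy = 920, Σx² = 4778, Σy² = 186
Sxx = Σx² − (Σx)²/n = 4778 − 4032.8 = 745.2
Sxy = Σxy − (Σx)(Σy)/n = 920 − 795.2 = 124.8
Syy = Σy² − (Σy)²/n = 186 − 156.8 = 29.2
R² = Sxy²/(Sxx·Syy) = (124.8)²/(745.2·29.2) = 0.715770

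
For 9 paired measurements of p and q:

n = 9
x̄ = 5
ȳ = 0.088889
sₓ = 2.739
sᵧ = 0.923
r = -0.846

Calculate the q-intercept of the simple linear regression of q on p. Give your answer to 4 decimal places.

b = r · sᵧ/sₓ = -0.846 · 0.923/2.739 = -0.285089
a = ȳ − b·x̄ = 0.088889 − (-0.285089)·5 = 1.514333

1.5143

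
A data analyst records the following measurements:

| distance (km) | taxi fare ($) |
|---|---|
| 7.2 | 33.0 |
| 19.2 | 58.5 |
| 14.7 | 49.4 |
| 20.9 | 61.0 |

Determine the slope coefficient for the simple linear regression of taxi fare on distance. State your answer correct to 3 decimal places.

2.068

n = 4, Σx = 62, Σy = 201.9, Σxy = 3361.88, Σx² = 1073.38
Sxx = Σx² − (Σx)²/n = 1073.38 − 961 = 112.38
Sxy = Σxy − (Σx)(Σy)/n = 3361.88 − 3129.45 = 232.43
b = Sxy/Sxx = 232.43/112.38 = 2.068251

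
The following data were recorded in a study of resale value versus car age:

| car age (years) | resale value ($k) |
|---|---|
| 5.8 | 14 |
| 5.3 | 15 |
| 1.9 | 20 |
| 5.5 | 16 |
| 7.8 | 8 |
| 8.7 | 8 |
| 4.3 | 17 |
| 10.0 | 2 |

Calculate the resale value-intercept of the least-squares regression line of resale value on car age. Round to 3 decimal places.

n = 8, Σx = 49.3, Σy = 100, Σxy = 511.8, Σx² = 350.61
Sxx = Σx² − (Σx)²/n = 350.61 − 303.81125 = 46.79875
Sxy = Σxy − (Σx)(Σy)/n = 511.8 − 616.25 = -104.45
b = Sxy/Sxx = -104.45/46.79875 = -2.231897
a = ȳ − b·x̄ = 12.5 − (-2.231897)·6.1625 = 26.254067

26.254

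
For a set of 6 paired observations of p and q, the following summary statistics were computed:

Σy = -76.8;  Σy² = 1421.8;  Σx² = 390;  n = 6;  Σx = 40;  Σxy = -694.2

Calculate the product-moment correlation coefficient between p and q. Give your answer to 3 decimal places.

Sxx = Σx² − (Σx)²/n = 390 − 266.666667 = 123.333333
Sxy = Σxy − (Σx)(Σy)/n = -694.2 − (-512) = -182.2
Syy = Σy² − (Σy)²/n = 1421.8 − 983.04 = 438.76
r = Sxy/√(Sxx·Syy) = -182.2/√(54113.733333) = -182.2/232.623587 = -0.783240

-0.783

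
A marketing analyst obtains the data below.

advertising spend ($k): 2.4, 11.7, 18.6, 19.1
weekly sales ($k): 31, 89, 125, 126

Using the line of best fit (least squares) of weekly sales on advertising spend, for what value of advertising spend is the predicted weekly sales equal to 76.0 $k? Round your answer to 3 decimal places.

n = 4, Σx = 51.8, Σy = 371, Σxy = 5847.3, Σx² = 853.42
Sxx = Σx² − (Σx)²/n = 853.42 − 670.81 = 182.61
Sxy = Σxy − (Σx)(Σy)/n = 5847.3 − 4804.45 = 1042.85
b = Sxy/Sxx = 1042.85/182.61 = 5.710804
a = ȳ − b·x̄ = 92.75 − 5.710804·12.95 = 18.795082
Set a + b·x = 76.0: x = (76.0 − 18.795082) / 5.710804 = 10.016963

10.017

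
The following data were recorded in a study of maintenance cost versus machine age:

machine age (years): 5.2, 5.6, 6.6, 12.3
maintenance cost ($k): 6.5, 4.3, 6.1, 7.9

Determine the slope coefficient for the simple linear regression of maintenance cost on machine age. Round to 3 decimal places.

n = 4, Σx = 29.7, Σy = 24.8, Σxy = 195.31, Σx² = 253.25
Sxx = Σx² − (Σx)²/n = 253.25 − 220.5225 = 32.7275
Sxy = Σxy − (Σx)(Σy)/n = 195.31 − 184.14 = 11.17
b = Sxy/Sxx = 11.17/32.7275 = 0.341303

0.341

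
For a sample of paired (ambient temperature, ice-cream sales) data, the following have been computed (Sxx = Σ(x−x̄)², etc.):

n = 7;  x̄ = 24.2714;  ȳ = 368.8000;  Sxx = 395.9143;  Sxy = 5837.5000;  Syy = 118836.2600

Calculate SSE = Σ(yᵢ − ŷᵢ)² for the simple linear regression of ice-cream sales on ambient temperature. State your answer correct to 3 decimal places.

b = Sxy/Sxx = 5837.5/395.9143 = 14.744353
SSE = Syy − b·Sxy = 118836.26 − 14.744353·5837.5 = 32766.102266

32766.102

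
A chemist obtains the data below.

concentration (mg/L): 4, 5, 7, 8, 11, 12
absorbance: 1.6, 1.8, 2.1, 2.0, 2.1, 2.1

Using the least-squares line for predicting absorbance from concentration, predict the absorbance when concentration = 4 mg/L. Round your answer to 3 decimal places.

n = 6, Σx = 47, Σy = 11.7, Σxy = 94.4, Σx² = 419
Sxx = Σx² − (Σx)²/n = 419 − 368.166667 = 50.833333
Sxy = Σxy − (Σx)(Σy)/n = 94.4 − 91.65 = 2.75
b = Sxy/Sxx = 2.75/50.833333 = 0.054098
a = ȳ − b·x̄ = 1.95 − 0.054098·7.833333 = 1.526230
ŷ(4) = a + b·4 = 1.526230 + 0.054098·4 = 1.742623

1.743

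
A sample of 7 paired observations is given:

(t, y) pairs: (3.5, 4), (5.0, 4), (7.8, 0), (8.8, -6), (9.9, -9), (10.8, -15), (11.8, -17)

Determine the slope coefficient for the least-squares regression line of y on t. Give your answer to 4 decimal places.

n = 7, Σx = 57.6, Σy = -39, Σxy = -470.5, Σx² = 529.42
Sxx = Σx² − (Σx)²/n = 529.42 − 473.965714 = 55.454286
Sxy = Σxy − (Σx)(Σy)/n = -470.5 − (-320.914286) = -149.585714
b = Sxy/Sxx = -149.585714/55.454286 = -2.697460

-2.6975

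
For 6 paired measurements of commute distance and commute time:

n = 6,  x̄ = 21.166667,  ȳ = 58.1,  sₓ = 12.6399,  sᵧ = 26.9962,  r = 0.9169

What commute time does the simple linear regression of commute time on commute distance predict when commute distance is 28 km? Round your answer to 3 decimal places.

71.482

b = r · sᵧ/sₓ = 0.9169 · 26.9962/12.6399 = 1.958308
a = ȳ − b·x̄ = 58.1 − 1.958308·21.166667 = 16.649149
ŷ(28) = a + b·28 = 16.649149 + 1.958308·28 = 71.481770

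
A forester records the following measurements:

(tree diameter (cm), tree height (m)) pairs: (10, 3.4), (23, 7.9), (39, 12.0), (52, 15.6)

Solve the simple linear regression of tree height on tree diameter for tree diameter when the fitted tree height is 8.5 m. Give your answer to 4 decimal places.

n = 4, Σx = 124, Σy = 38.9, Σxy = 1494.9, Σx² = 4854
Sxx = Σx² − (Σx)²/n = 4854 − 3844 = 1010
Sxy = Σxy − (Σx)(Σy)/n = 1494.9 − 1205.9 = 289
b = Sxy/Sxx = 289/1010 = 0.286139
a = ȳ − b·x̄ = 9.725 − 0.286139·31 = 0.854703
Set a + b·x = 8.5: x = (8.5 − 0.854703) / 0.286139 = 26.718858

26.7189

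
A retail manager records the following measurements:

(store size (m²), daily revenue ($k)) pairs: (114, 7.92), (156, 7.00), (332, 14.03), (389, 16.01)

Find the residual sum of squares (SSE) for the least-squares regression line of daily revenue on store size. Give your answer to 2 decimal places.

2.67

n = 4, Σx = 991, Σy = 44.96, Σxy = 12880.73, Σx² = 298877, Σy² = 564.8874
Sxx = Σx² − (Σx)²/n = 298877 − 245520.25 = 53356.75
Sxy = Σxy − (Σx)(Σy)/n = 12880.73 − 11138.84 = 1741.89
Syy = Σy² − (Σy)²/n = 564.8874 − 505.3504 = 59.537
b = Sxy/Sxx = 1741.89/53356.75 = 0.032646
SSE = Syy − b·Sxy = 59.537 − 0.032646·1741.89 = 2.671078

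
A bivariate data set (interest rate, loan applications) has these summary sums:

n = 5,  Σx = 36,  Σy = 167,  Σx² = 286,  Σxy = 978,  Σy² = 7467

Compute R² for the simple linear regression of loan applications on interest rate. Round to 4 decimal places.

Sxx = Σx² − (Σx)²/n = 286 − 259.2 = 26.8
Sxy = Σxy − (Σx)(Σy)/n = 978 − 1202.4 = -224.4
Syy = Σy² − (Σy)²/n = 7467 − 5577.8 = 1889.2
R² = Sxy²/(Sxx·Syy) = (-224.4)²/(26.8·1889.2) = 0.994565

0.9946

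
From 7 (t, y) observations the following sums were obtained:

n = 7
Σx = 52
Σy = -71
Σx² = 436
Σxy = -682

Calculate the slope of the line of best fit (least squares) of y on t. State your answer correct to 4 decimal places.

-3.1092

Sxx = Σx² − (Σx)²/n = 436 − 386.285714 = 49.714286
Sxy = Σxy − (Σx)(Σy)/n = -682 − (-527.428571) = -154.571429
b = Sxy/Sxx = -154.571429/49.714286 = -3.109195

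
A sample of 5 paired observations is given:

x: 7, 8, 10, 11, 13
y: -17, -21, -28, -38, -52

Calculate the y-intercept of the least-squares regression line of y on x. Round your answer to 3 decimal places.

25.623

n = 5, Σx = 49, Σy = -156, Σxy = -1661, Σx² = 503
Sxx = Σx² − (Σx)²/n = 503 − 480.2 = 22.8
Sxy = Σxy − (Σx)(Σy)/n = -1661 − (-1528.8) = -132.2
b = Sxy/Sxx = -132.2/22.8 = -5.798246
a = ȳ − b·x̄ = -31.2 − (-5.798246)·9.8 = 25.622807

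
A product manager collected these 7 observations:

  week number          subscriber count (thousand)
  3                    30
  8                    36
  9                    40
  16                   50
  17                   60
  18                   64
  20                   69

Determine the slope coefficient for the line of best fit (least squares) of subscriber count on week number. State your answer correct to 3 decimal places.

2.304

n = 7, Σx = 91, Σy = 349, Σxy = 5090, Σx² = 1423
Sxx = Σx² − (Σx)²/n = 1423 − 1183 = 240
Sxy = Σxy − (Σx)(Σy)/n = 5090 − 4537 = 553
b = Sxy/Sxx = 553/240 = 2.304167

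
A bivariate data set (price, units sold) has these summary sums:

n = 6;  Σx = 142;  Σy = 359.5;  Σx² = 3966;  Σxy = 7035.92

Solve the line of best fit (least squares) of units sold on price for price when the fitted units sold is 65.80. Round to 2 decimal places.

21.25

Sxx = Σx² − (Σx)²/n = 3966 − 3360.666667 = 605.333333
Sxy = Σxy − (Σx)(Σy)/n = 7035.92 − 8508.166667 = -1472.246667
b = Sxy/Sxx = -1472.246667/605.333333 = -2.432126
a = ȳ − b·x̄ = 59.916667 − (-2.432126)·23.666667 = 117.476971
Set a + b·x = 65.80: x = (65.80 − 117.476971) / (-2.432126) = 21.247658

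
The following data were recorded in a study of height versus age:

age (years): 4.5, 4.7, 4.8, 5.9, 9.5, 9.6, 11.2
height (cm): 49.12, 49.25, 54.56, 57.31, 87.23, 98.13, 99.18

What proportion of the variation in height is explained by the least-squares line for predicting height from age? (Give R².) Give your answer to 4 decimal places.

n = 7, Σx = 50.2, Σy = 494.78, Σxy = 3934.081, Σx² = 408.04, Σy² = 38174.8088
Sxx = Σx² − (Σx)²/n = 408.04 − 360.005714 = 48.034286
Sxy = Σxy − (Σx)(Σy)/n = 3934.081 − 3548.279429 = 385.801571
Syy = Σy² − (Σy)²/n = 38174.8088 − 34972.464057 = 3202.344743
R² = Sxy²/(Sxx·Syy) = (385.801571)²/(48.034286·3202.344743) = 0.967628

0.9676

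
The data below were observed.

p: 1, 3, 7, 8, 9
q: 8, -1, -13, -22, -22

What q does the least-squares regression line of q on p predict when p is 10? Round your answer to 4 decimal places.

n = 5, Σx = 28, Σy = -50, Σxy = -460, Σx² = 204
Sxx = Σx² − (Σx)²/n = 204 − 156.8 = 47.2
Sxy = Σxy − (Σx)(Σy)/n = -460 − (-280) = -180
b = Sxy/Sxx = -180/47.2 = -3.813559
a = ȳ − b·x̄ = -10 − (-3.813559)·5.6 = 11.355932
ŷ(10) = a + b·10 = 11.355932 + (-3.813559)·10 = -26.779661

-26.7797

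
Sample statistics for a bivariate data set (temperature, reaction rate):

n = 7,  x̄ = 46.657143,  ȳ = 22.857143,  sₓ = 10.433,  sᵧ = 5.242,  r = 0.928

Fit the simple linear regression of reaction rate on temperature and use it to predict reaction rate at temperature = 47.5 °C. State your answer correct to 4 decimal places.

23.2501

b = r · sᵧ/sₓ = 0.928 · 5.242/10.433 = 0.466268
a = ȳ − b·x̄ = 22.857143 − 0.466268·46.657143 = 1.102402
ŷ(47.5) = a + b·47.5 = 1.102402 + 0.466268·47.5 = 23.250140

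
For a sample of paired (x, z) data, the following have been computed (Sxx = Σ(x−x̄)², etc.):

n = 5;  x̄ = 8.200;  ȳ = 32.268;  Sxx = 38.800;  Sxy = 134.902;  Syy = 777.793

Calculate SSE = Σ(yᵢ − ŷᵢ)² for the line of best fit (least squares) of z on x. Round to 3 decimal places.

b = Sxy/Sxx = 134.902/38.8 = 3.476856
SSE = Syy − b·Sxy = 777.793 − 3.476856·134.902 = 308.758216

308.758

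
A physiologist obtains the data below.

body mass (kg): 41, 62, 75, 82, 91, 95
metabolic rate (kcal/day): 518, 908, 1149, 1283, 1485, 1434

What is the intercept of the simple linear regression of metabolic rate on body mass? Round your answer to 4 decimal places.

n = 6, Σx = 446, Σy = 6777, Σxy = 540280, Σx² = 35180
Sxx = Σx² − (Σx)²/n = 35180 − 33152.666667 = 2027.333333
Sxy = Σxy − (Σx)(Σy)/n = 540280 − 503757 = 36523
b = Sxy/Sxx = 36523/2027.333333 = 18.015291
a = ȳ − b·x̄ = 1129.5 − 18.015291·74.333333 = -209.636633

-209.6366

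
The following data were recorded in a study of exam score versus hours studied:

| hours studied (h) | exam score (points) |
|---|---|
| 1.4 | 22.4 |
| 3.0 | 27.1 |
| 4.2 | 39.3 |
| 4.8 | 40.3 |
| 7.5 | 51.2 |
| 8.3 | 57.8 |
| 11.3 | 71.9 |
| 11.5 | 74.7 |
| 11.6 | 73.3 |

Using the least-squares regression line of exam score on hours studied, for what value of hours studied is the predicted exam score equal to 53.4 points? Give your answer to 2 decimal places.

7.56

n = 9, Σx = 63.6, Σy = 458, Σxy = 3856.7, Σx² = 571.28
Sxx = Σx² − (Σx)²/n = 571.28 − 449.44 = 121.84
Sxy = Σxy − (Σx)(Σy)/n = 3856.7 − 3236.533333 = 620.166667
b = Sxy/Sxx = 620.166667/121.84 = 5.090009
a = ȳ − b·x̄ = 50.888889 − 5.090009·7.066667 = 14.919494
Set a + b·x = 53.4: x = (53.4 − 14.919494) / 5.090009 = 7.560008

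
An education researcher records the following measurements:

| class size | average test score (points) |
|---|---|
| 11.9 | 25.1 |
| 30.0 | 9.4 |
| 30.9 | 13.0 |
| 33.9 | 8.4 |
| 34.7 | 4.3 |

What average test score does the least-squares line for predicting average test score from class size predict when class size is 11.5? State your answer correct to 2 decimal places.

25.72

n = 5, Σx = 141.4, Σy = 60.2, Σxy = 1416.36, Σx² = 4349.72
Sxx = Σx² − (Σx)²/n = 4349.72 − 3998.792 = 350.928
Sxy = Σxy − (Σx)(Σy)/n = 1416.36 − 1702.456 = -286.096
b = Sxy/Sxx = -286.096/350.928 = -0.815256
a = ȳ − b·x̄ = 12.04 − (-0.815256)·28.28 = 35.095427
ŷ(11.5) = a + b·11.5 = 35.095427 + (-0.815256)·11.5 = 25.719988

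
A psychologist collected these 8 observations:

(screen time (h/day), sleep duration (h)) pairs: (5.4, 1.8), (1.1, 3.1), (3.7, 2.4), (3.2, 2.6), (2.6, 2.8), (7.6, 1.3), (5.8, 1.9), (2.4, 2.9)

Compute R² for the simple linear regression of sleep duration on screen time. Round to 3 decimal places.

n = 8, Σx = 31.8, Σy = 18.8, Σxy = 65.47, Σx² = 158.22, Σy² = 46.92
Sxx = Σx² − (Σx)²/n = 158.22 − 126.405 = 31.815
Sxy = Σxy − (Σx)(Σy)/n = 65.47 − 74.73 = -9.26
Syy = Σy² − (Σy)²/n = 46.92 − 44.18 = 2.74
R² = Sxy²/(Sxx·Syy) = (-9.26)²/(31.815·2.74) = 0.983647

0.984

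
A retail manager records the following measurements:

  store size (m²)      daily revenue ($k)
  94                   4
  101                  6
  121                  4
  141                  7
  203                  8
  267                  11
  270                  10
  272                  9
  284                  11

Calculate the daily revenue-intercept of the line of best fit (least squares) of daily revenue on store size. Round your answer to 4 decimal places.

n = 9, Σx = 1753, Σy = 70, Σxy = 15286, Σx² = 393597
Sxx = Σx² − (Σx)²/n = 393597 − 341445.444444 = 52151.555556
Sxy = Σxy − (Σx)(Σy)/n = 15286 − 13634.444444 = 1651.555556
b = Sxy/Sxx = 1651.555556/52151.555556 = 0.031668
a = ȳ − b·x̄ = 7.777778 − 0.031668·194.777778 = 1.609480

1.6095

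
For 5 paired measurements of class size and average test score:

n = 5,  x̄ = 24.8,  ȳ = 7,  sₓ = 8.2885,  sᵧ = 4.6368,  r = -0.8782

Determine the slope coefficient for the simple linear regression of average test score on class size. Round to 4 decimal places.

b = r · sᵧ/sₓ = -0.8782 · 4.6368/8.2885 = -0.491288

-0.4913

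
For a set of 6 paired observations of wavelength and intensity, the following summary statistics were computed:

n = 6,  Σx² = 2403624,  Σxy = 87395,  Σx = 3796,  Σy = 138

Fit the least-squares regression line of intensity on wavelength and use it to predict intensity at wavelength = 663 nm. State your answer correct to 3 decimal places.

24.306

Sxx = Σx² − (Σx)²/n = 2403624 − 2401602.666667 = 2021.333333
Sxy = Σxy − (Σx)(Σy)/n = 87395 − 87308 = 87
b = Sxy/Sxx = 87/2021.333333 = 0.043041
a = ȳ − b·x̄ = 23 − 0.043041·632.666667 = -4.230541
ŷ(663) = a + b·663 = -4.230541 + 0.043041·663 = 24.305574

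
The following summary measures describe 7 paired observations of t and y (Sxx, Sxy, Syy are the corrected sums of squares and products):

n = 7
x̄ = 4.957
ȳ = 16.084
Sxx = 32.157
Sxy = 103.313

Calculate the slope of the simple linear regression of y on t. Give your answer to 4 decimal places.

b = Sxy/Sxx = 103.313/32.157 = 3.212769

3.2128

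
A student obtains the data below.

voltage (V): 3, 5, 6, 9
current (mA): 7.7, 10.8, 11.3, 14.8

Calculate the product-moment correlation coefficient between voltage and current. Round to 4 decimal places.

0.9927

n = 4, Σx = 23, Σy = 44.6, Σxy = 278.1, Σx² = 151, Σy² = 522.66
Sxx = Σx² − (Σx)²/n = 151 − 132.25 = 18.75
Sxy = Σxy − (Σx)(Σy)/n = 278.1 − 256.45 = 21.65
Syy = Σy² − (Σy)²/n = 522.66 − 497.29 = 25.37
r = Sxy/√(Sxx·Syy) = 21.65/√(475.6875) = 21.65/21.810261 = 0.992652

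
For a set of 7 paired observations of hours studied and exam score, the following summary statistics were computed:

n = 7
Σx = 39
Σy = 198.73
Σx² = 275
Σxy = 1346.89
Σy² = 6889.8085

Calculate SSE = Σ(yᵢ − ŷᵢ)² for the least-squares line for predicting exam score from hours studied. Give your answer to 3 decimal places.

252.504

Sxx = Σx² − (Σx)²/n = 275 − 217.285714 = 57.714286
Sxy = Σxy − (Σx)(Σy)/n = 1346.89 − 1107.21 = 239.68
Syy = Σy² − (Σy)²/n = 6889.8085 − 5641.9447 = 1247.8638
b = Sxy/Sxx = 239.68/57.714286 = 4.152871
SSE = Syy − b·Sxy = 1247.8638 − 4.152871·239.68 = 252.503610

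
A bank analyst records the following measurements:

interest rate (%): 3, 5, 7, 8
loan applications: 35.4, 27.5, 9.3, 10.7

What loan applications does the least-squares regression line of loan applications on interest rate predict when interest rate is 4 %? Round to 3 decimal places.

30.486

n = 4, Σx = 23, Σy = 82.9, Σxy = 394.4, Σx² = 147
Sxx = Σx² − (Σx)²/n = 147 − 132.25 = 14.75
Sxy = Σxy − (Σx)(Σy)/n = 394.4 − 476.675 = -82.275
b = Sxy/Sxx = -82.275/14.75 = -5.577966
a = ȳ − b·x̄ = 20.725 − (-5.577966)·5.75 = 52.798305
ŷ(4) = a + b·4 = 52.798305 + (-5.577966)·4 = 30.486441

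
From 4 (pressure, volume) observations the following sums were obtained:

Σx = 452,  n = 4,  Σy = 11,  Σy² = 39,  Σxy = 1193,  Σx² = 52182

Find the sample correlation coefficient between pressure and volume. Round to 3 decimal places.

Sxx = Σx² − (Σx)²/n = 52182 − 51076 = 1106
Sxy = Σxy − (Σx)(Σy)/n = 1193 − 1243 = -50
Syy = Σy² − (Σy)²/n = 39 − 30.25 = 8.75
r = Sxy/√(Sxx·Syy) = -50/√(9677.5) = -50/98.374285 = -0.508263

-0.508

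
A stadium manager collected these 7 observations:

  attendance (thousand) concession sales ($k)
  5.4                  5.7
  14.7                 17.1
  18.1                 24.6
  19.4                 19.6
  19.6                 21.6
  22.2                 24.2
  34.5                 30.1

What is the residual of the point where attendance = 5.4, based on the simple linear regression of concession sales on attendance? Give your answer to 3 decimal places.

n = 7, Σx = 133.9, Σy = 142.9, Σxy = 3106.7, Σx² = 3016.47
Sxx = Σx² − (Σx)²/n = 3016.47 − 2561.315714 = 455.154286
Sxy = Σxy − (Σx)(Σy)/n = 3106.7 − 2733.472857 = 373.227143
b = Sxy/Sxx = 373.227143/455.154286 = 0.820001
a = ȳ − b·x̄ = 20.414286 − 0.820001·19.128571 = 4.728831
ŷ(5.4) = 4.728831 + 0.820001·5.4 = 9.156838
residual = y − ŷ = 5.7 − 9.156838 = -3.456838

-3.457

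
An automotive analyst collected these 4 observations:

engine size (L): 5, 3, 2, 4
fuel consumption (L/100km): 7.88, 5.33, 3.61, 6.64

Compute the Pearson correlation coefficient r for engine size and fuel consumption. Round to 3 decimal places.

0.997

n = 4, Σx = 14, Σy = 23.46, Σxy = 89.17, Σx² = 54, Σy² = 147.625
Sxx = Σx² − (Σx)²/n = 54 − 49 = 5
Sxy = Σxy − (Σx)(Σy)/n = 89.17 − 82.11 = 7.06
Syy = Σy² − (Σy)²/n = 147.625 − 137.5929 = 10.0321
r = Sxy/√(Sxx·Syy) = 7.06/√(50.1605) = 7.06/7.082408 = 0.996836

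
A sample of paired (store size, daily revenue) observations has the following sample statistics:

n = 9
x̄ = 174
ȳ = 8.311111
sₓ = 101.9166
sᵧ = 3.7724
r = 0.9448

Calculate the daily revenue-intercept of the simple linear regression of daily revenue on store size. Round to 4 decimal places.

b = r · sᵧ/sₓ = 0.9448 · 3.7724/101.9166 = 0.034971
a = ȳ − b·x̄ = 8.311111 − 0.034971·174 = 2.226092

2.2261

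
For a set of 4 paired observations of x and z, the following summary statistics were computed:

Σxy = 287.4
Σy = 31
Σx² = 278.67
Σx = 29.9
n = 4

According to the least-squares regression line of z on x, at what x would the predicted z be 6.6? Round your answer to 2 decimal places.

Sxx = Σx² − (Σx)²/n = 278.67 − 223.5025 = 55.1675
Sxy = Σxy − (Σx)(Σy)/n = 287.4 − 231.725 = 55.675
b = Sxy/Sxx = 55.675/55.1675 = 1.009199
a = ȳ − b·x̄ = 7.75 − 1.009199·7.475 = 0.206236
Set a + b·x = 6.6: x = (6.6 − 0.206236) / 1.009199 = 6.335483

6.34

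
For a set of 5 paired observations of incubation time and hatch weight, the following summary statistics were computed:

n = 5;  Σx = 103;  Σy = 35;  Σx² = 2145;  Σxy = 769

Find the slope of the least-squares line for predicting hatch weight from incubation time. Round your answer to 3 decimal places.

2.069

Sxx = Σx² − (Σx)²/n = 2145 − 2121.8 = 23.2
Sxy = Σxy − (Σx)(Σy)/n = 769 − 721 = 48
b = Sxy/Sxx = 48/23.2 = 2.068966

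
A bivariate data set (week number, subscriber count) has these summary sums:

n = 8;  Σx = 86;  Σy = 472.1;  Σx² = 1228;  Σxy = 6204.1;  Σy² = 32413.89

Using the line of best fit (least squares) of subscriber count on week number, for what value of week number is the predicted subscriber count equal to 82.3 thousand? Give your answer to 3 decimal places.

17.010

Sxx = Σx² − (Σx)²/n = 1228 − 924.5 = 303.5
Sxy = Σxy − (Σx)(Σy)/n = 6204.1 − 5075.075 = 1129.025
b = Sxy/Sxx = 1129.025/303.5 = 3.720016
a = ȳ − b·x̄ = 59.0125 − 3.720016·10.75 = 19.022323
Set a + b·x = 82.3: x = (82.3 − 19.022323) / 3.720016 = 17.010053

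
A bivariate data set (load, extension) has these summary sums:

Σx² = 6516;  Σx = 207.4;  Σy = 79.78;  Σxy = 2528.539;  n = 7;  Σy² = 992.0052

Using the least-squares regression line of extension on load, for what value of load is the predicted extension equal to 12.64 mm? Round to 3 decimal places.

32.427

Sxx = Σx² − (Σx)²/n = 6516 − 6144.965714 = 371.034286
Sxy = Σxy − (Σx)(Σy)/n = 2528.539 − 2363.767429 = 164.771571
b = Sxy/Sxx = 164.771571/371.034286 = 0.444087
a = ȳ − b·x̄ = 11.397143 − 0.444087·29.628571 = -1.760526
Set a + b·x = 12.64: x = (12.64 − (-1.760526)) / 0.444087 = 32.427250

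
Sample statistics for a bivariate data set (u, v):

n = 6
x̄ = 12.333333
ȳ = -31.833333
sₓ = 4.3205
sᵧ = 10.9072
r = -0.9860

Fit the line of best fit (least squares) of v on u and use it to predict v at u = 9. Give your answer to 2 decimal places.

-23.54

b = r · sᵧ/sₓ = -0.986 · 10.9072/4.3205 = -2.489179
a = ȳ − b·x̄ = -31.833333 − (-2.489179)·12.333333 = -1.133456
ŷ(9) = a + b·9 = -1.133456 + (-2.489179)·9 = -23.536069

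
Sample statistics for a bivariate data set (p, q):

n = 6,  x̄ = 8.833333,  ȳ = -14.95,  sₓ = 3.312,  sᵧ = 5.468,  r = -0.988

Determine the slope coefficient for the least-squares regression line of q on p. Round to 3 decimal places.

b = r · sᵧ/sₓ = -0.988 · 5.468/3.312 = -1.631155

-1.631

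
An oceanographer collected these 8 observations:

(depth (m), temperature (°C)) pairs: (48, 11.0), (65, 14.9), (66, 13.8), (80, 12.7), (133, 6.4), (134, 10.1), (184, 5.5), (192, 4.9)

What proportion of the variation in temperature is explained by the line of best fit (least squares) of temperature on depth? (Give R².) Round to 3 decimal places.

0.796

n = 8, Σx = 902, Σy = 79.3, Σxy = 7580.7, Σx² = 123650, Σy² = 891.97
Sxx = Σx² − (Σx)²/n = 123650 − 101700.5 = 21949.5
Sxy = Σxy − (Σx)(Σy)/n = 7580.7 − 8941.075 = -1360.375
Syy = Σy² − (Σy)²/n = 891.97 − 786.06125 = 105.90875
R² = Sxy²/(Sxx·Syy) = (-1360.375)²/(21949.5·105.90875) = 0.796088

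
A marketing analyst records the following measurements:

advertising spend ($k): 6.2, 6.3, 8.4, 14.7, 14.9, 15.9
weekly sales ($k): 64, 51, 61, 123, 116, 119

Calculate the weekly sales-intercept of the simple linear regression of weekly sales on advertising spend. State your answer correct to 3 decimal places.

n = 6, Σx = 66.4, Σy = 534, Σxy = 6659.1, Σx² = 839.6
Sxx = Σx² − (Σx)²/n = 839.6 − 734.826667 = 104.773333
Sxy = Σxy − (Σx)(Σy)/n = 6659.1 − 5909.6 = 749.5
b = Sxy/Sxx = 749.5/104.773333 = 7.153538
a = ȳ − b·x̄ = 89 − 7.153538·11.066667 = 9.834182

9.834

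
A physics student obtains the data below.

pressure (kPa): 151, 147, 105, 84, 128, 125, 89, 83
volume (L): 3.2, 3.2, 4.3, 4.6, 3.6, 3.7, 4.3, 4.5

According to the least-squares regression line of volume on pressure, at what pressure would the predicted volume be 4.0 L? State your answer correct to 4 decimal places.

110.3108

n = 8, Σx = 912, Σy = 31.4, Σxy = 3471, Σx² = 109310
Sxx = Σx² − (Σx)²/n = 109310 − 103968 = 5342
Sxy = Σxy − (Σx)(Σy)/n = 3471 − 3579.6 = -108.6
b = Sxy/Sxx = -108.6/5342 = -0.020329
a = ȳ − b·x̄ = 3.925 − (-0.020329)·114 = 6.242559
Set a + b·x = 4.0: x = (4.0 − 6.242559) / (-0.020329) = 110.310773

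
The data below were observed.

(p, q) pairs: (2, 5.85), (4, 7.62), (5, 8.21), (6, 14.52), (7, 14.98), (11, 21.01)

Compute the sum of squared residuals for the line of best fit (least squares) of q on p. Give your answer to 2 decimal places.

12.74

n = 6, Σx = 35, Σy = 72.19, Σxy = 506.32, Σx² = 251, Σy² = 1036.3419
Sxx = Σx² − (Σx)²/n = 251 − 204.166667 = 46.833333
Sxy = Σxy − (Σx)(Σy)/n = 506.32 − 421.108333 = 85.211667
Syy = Σy² − (Σy)²/n = 1036.3419 − 868.566017 = 167.775883
b = Sxy/Sxx = 85.211667/46.833333 = 1.819466
SSE = Syy − b·Sxy = 167.775883 − 1.819466·85.211667 = 12.736137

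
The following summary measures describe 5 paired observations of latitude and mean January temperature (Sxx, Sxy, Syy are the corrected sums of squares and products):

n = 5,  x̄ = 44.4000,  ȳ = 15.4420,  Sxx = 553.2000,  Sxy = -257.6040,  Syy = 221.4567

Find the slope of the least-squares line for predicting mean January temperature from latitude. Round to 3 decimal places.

b = Sxy/Sxx = -257.604/553.2 = -0.465662

-0.466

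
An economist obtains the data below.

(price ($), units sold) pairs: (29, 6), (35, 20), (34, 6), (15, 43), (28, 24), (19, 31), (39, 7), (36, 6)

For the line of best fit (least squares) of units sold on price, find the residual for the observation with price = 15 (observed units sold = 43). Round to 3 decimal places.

n = 8, Σx = 235, Σy = 143, Σxy = 3473, Σx² = 7409
Sxx = Σx² − (Σx)²/n = 7409 − 6903.125 = 505.875
Sxy = Σxy − (Σx)(Σy)/n = 3473 − 4200.625 = -727.625
b = Sxy/Sxx = -727.625/505.875 = -1.438349
a = ȳ − b·x̄ = 17.875 − (-1.438349)·29.375 = 60.126513
ŷ(15) = 60.126513 + (-1.438349)·15 = 38.551273
residual = y − ŷ = 43 − 38.551273 = 4.448727

4.449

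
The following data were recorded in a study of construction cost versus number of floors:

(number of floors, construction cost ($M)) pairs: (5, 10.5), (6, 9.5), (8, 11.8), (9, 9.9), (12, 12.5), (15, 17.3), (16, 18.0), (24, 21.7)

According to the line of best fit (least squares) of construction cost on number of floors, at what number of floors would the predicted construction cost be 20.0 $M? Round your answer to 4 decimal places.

20.7908

n = 8, Σx = 95, Σy = 111.2, Σxy = 1511.3, Σx² = 1407
Sxx = Σx² − (Σx)²/n = 1407 − 1128.125 = 278.875
Sxy = Σxy − (Σx)(Σy)/n = 1511.3 − 1320.5 = 190.8
b = Sxy/Sxx = 190.8/278.875 = 0.684177
a = ȳ − b·x̄ = 13.9 − 0.684177·11.875 = 5.775392
Set a + b·x = 20.0: x = (20.0 − 5.775392) / 0.684177 = 20.790815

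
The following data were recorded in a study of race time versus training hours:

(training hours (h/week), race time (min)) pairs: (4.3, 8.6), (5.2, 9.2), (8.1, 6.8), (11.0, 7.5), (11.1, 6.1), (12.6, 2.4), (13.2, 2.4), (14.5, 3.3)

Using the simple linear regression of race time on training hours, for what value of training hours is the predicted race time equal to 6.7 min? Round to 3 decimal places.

8.575

n = 8, Σx = 80, Σy = 46.3, Σxy = 399.88, Σx² = 898.6
Sxx = Σx² − (Σx)²/n = 898.6 − 800 = 98.6
Sxy = Σxy − (Σx)(Σy)/n = 399.88 − 463 = -63.12
b = Sxy/Sxx = -63.12/98.6 = -0.640162
a = ȳ − b·x̄ = 5.7875 − (-0.640162)·10 = 12.189123
Set a + b·x = 6.7: x = (6.7 − 12.189123) / (-0.640162) = 8.574580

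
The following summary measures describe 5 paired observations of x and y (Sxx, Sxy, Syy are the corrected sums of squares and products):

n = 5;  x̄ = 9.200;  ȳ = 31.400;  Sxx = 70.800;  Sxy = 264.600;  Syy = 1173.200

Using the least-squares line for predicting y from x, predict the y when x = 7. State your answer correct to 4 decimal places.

23.1780

b = Sxy/Sxx = 264.6/70.8 = 3.737288
a = ȳ − b·x̄ = 31.4 − 3.737288·9.2 = -2.983051
ŷ(7) = a + b·7 = -2.983051 + 3.737288·7 = 23.177966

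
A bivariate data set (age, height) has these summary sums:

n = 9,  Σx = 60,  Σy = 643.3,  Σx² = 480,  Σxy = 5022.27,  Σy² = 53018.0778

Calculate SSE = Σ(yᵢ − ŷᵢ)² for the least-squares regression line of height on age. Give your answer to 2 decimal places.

Sxx = Σx² − (Σx)²/n = 480 − 400 = 80
Sxy = Σxy − (Σx)(Σy)/n = 5022.27 − 4288.666667 = 733.603333
Syy = Σy² − (Σy)²/n = 53018.0778 − 45981.654444 = 7036.423356
b = Sxy/Sxx = 733.603333/80 = 9.170042
SSE = Syy − b·Sxy = 7036.423356 − 9.170042·733.603333 = 309.250222

309.25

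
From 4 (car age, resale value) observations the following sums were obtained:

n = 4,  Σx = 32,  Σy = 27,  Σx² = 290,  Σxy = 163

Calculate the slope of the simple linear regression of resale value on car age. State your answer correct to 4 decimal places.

-1.5588

Sxx = Σx² − (Σx)²/n = 290 − 256 = 34
Sxy = Σxy − (Σx)(Σy)/n = 163 − 216 = -53
b = Sxy/Sxx = -53/34 = -1.558824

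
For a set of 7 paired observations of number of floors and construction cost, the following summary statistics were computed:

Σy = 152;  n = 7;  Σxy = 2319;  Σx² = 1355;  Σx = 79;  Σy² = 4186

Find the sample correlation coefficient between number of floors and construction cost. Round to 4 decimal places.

Sxx = Σx² − (Σx)²/n = 1355 − 891.571429 = 463.428571
Sxy = Σxy − (Σx)(Σy)/n = 2319 − 1715.428571 = 603.571429
Syy = Σy² − (Σy)²/n = 4186 − 3300.571429 = 885.428571
r = Sxy/√(Sxx·Syy) = 603.571429/√(410332.897959) = 603.571429/640.572321 = 0.942238

0.9422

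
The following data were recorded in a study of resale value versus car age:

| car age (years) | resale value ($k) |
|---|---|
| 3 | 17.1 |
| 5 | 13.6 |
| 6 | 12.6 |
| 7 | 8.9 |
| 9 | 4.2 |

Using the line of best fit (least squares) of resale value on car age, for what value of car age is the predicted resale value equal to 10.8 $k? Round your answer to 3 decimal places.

n = 5, Σx = 30, Σy = 56.4, Σxy = 295, Σx² = 200
Sxx = Σx² − (Σx)²/n = 200 − 180 = 20
Sxy = Σxy − (Σx)(Σy)/n = 295 − 338.4 = -43.4
b = Sxy/Sxx = -43.4/20 = -2.17
a = ȳ − b·x̄ = 11.28 − (-2.17)·6 = 24.3
Set a + b·x = 10.8: x = (10.8 − 24.3) / (-2.17) = 6.221198

6.221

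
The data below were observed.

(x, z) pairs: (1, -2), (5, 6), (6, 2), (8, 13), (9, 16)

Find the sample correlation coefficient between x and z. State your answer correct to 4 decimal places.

0.9118

n = 5, Σx = 29, Σy = 35, Σxy = 288, Σx² = 207, Σy² = 469
Sxx = Σx² − (Σx)²/n = 207 − 168.2 = 38.8
Sxy = Σxy − (Σx)(Σy)/n = 288 − 203 = 85
Syy = Σy² − (Σy)²/n = 469 − 245 = 224
r = Sxy/√(Sxx·Syy) = 85/√(8691.2) = 85/93.226606 = 0.911757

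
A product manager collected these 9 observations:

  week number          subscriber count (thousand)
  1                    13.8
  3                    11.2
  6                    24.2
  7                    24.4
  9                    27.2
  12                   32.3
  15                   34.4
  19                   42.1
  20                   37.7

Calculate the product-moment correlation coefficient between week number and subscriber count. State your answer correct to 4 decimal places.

n = 9, Σx = 92, Σy = 247.3, Σxy = 3065.7, Σx² = 1306, Σy² = 7657.07
Sxx = Σx² − (Σx)²/n = 1306 − 940.444444 = 365.555556
Sxy = Σxy − (Σx)(Σy)/n = 3065.7 − 2527.955556 = 537.744444
Syy = Σy² − (Σy)²/n = 7657.07 − 6795.254444 = 861.815556
r = Sxy/√(Sxx·Syy) = 537.744444/√(315041.464198) = 537.744444/561.285546 = 0.958059

0.9581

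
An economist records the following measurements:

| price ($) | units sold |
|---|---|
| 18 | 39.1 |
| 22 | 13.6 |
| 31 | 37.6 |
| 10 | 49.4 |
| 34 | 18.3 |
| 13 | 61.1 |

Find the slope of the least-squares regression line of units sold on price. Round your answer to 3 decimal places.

-1.284

n = 6, Σx = 128, Σy = 219.1, Σxy = 4079.1, Σx² = 3194
Sxx = Σx² − (Σx)²/n = 3194 − 2730.666667 = 463.333333
Sxy = Σxy − (Σx)(Σy)/n = 4079.1 − 4674.133333 = -595.033333
b = Sxy/Sxx = -595.033333/463.333333 = -1.284245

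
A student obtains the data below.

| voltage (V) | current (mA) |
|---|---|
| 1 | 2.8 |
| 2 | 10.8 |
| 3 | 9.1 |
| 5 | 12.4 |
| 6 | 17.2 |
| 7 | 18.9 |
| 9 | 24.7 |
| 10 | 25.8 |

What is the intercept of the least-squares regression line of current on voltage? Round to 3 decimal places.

n = 8, Σx = 43, Σy = 121.7, Σxy = 829.5, Σx² = 305
Sxx = Σx² − (Σx)²/n = 305 − 231.125 = 73.875
Sxy = Σxy − (Σx)(Σy)/n = 829.5 − 654.1375 = 175.3625
b = Sxy/Sxx = 175.3625/73.875 = 2.373773
a = ȳ − b·x̄ = 15.2125 − 2.373773·5.375 = 2.453469

2.453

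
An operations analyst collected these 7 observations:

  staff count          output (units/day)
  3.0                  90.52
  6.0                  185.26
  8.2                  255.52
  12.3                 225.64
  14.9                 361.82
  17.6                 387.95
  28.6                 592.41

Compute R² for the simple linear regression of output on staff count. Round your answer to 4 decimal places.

n = 7, Σx = 90.6, Σy = 2099.12, Σxy = 35415.72, Σx² = 1613.26, Σy² = 791087.541
Sxx = Σx² − (Σx)²/n = 1613.26 − 1172.622857 = 440.637143
Sxy = Σxy − (Σx)(Σy)/n = 35415.72 − 27168.610286 = 8247.109714
Syy = Σy² − (Σy)²/n = 791087.541 − 629472.110629 = 161615.430371
R² = Sxy²/(Sxx·Syy) = (8247.109714)²/(440.637143·161615.430371) = 0.955080

0.9551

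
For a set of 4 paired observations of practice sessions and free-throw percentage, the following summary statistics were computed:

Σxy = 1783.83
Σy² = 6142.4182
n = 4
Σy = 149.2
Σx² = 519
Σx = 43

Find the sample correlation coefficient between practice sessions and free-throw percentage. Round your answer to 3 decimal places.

Sxx = Σx² − (Σx)²/n = 519 − 462.25 = 56.75
Sxy = Σxy − (Σx)(Σy)/n = 1783.83 − 1603.9 = 179.93
Syy = Σy² − (Σy)²/n = 6142.4182 − 5565.16 = 577.2582
r = Sxy/√(Sxx·Syy) = 179.93/√(32759.40285) = 179.93/180.995588 = 0.994113

0.994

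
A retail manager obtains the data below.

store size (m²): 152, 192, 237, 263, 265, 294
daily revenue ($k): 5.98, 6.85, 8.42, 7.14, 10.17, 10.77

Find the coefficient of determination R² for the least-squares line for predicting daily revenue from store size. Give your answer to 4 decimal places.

0.7026

n = 6, Σx = 1403, Σy = 49.33, Σxy = 11958.95, Σx² = 341967, Σy² = 423.9807
Sxx = Σx² − (Σx)²/n = 341967 − 328068.166667 = 13898.833333
Sxy = Σxy − (Σx)(Σy)/n = 11958.95 − 11534.998333 = 423.951667
Syy = Σy² − (Σy)²/n = 423.9807 − 405.574817 = 18.405883
R² = Sxy²/(Sxx·Syy) = (423.951667)²/(13898.833333·18.405883) = 0.702583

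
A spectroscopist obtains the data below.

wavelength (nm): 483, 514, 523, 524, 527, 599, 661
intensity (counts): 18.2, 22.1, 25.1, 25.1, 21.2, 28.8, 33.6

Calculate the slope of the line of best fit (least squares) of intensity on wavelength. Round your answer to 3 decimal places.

n = 7, Σx = 3831, Σy = 174.1, Σxy = 97062.9, Σx² = 2119041
Sxx = Σx² − (Σx)²/n = 2119041 − 2096651.571429 = 22389.428571
Sxy = Σxy − (Σx)(Σy)/n = 97062.9 − 95282.442857 = 1780.457143
b = Sxy/Sxx = 1780.457143/22389.428571 = 0.079522

0.080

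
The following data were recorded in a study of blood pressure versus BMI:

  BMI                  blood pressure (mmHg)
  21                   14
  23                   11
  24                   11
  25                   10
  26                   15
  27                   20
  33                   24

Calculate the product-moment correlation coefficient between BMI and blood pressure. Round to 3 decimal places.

n = 7, Σx = 179, Σy = 105, Σxy = 2783, Σx² = 4665, Σy² = 1739
Sxx = Σx² − (Σx)²/n = 4665 − 4577.285714 = 87.714286
Sxy = Σxy − (Σx)(Σy)/n = 2783 − 2685 = 98
Syy = Σy² − (Σy)²/n = 1739 − 1575 = 164
r = Sxy/√(Sxx·Syy) = 98/√(14385.142857) = 98/119.938079 = 0.817088

0.817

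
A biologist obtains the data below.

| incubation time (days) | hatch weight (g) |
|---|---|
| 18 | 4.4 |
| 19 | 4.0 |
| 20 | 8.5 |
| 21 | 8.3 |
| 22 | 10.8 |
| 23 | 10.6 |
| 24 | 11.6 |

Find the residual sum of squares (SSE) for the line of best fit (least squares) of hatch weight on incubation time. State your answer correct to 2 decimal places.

n = 7, Σx = 147, Σy = 58.2, Σxy = 1259.3, Σx² = 3115, Σy² = 540.06
Sxx = Σx² − (Σx)²/n = 3115 − 3087 = 28
Sxy = Σxy − (Σx)(Σy)/n = 1259.3 − 1222.2 = 37.1
Syy = Σy² − (Σy)²/n = 540.06 − 483.891429 = 56.168571
b = Sxy/Sxx = 37.1/28 = 1.325
SSE = Syy − b·Sxy = 56.168571 − 1.325·37.1 = 7.011071

7.01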